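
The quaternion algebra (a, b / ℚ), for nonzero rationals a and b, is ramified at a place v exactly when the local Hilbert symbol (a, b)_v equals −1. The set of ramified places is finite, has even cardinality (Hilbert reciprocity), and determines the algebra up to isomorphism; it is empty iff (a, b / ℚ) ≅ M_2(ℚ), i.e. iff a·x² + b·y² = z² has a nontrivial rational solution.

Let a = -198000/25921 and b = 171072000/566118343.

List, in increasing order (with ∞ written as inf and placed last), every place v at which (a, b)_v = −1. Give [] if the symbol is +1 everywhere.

Mod squares: a ≡ -55, b ≡ 2310. Check v ∈ {∞, 2, 3, 5, 7, 11, 17, 23}.
v=17: a=17^0·(≡13), b=17^-2·(≡9) mod 17; (13|17)=+1, (9|17)=+1; (−1)^{0·-2·8}·(+1)^-2·(+1)^0 = +1.
v=∞: -55 < 0 and 2310 > 0  ⇒  (a,b)_∞ = +1.
v=11: a=11^1·(≡8), b=11^1·(≡9) mod 11; (8|11)=-1, (9|11)=+1; (−1)^{1·1·5}·(-1)^1·(+1)^1 = +1.
v=23: a=23^-2·(≡10), b=23^-4·(≡22) mod 23; (10|23)=-1, (22|23)=-1; (−1)^{-2·-4·11}·(-1)^-4·(-1)^-2 = +1.
v=7: a=7^-2·(≡4), b=7^-1·(≡2) mod 7; (4|7)=+1, (2|7)=+1; (−1)^{-2·-1·3}·(+1)^-1·(+1)^-2 = +1.
v=5: a=5^3·(≡1), b=5^3·(≡2) mod 5; (1|5)=+1, (2|5)=-1; (−1)^{3·3·2}·(+1)^3·(-1)^3 = -1.
v=2: v_2(a)=4, v_2(b)=9; units ≡ 1, 3 (mod 8); ε·ε+αω+βω = 0·1+4·1+9·0 ≡ 0  ⇒  (a,b)_2 = +1.
v=3: a=3^2·(≡2), b=3^5·(≡2) mod 3; (2|3)=-1, (2|3)=-1; (−1)^{2·5·1}·(-1)^5·(-1)^2 = -1.
|Ram(-55, 2310)| = 2, even; anisotropic at {3, 5}.

[3, 5]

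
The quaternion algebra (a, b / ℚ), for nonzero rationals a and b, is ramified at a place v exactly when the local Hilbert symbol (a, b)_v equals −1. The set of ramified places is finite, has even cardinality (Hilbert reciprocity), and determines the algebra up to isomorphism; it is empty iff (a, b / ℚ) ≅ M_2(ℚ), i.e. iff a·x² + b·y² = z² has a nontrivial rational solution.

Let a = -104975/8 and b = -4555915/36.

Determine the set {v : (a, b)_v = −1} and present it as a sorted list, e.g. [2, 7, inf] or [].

Mod squares: a ≡ -8398, b ≡ -4555915. Check v ∈ {∞, 2, 3, 5, 7, 13, 17, 19, 31}.
v=31: a=31^0·(≡26), b=31^1·(≡26) mod 31; (26|31)=-1, (26|31)=-1; (−1)^{0·1·15}·(-1)^1·(-1)^0 = -1.
v=2: v_2(a)=-3, v_2(b)=-2; units ≡ 1, 5 (mod 8); ε·ε+αω+βω = 0·0+-3·1+-2·0 ≡ 1  ⇒  (a,b)_2 = -1.
v=13: a=13^1·(≡3), b=13^1·(≡9) mod 13; (3|13)=+1, (9|13)=+1; (−1)^{1·1·6}·(+1)^1·(+1)^1 = +1.
v=∞: -8398 < 0 and -4555915 < 0  ⇒  (a,b)_∞ = -1.
v=19: a=19^1·(≡10), b=19^1·(≡12) mod 19; (10|19)=-1, (12|19)=-1; (−1)^{1·1·9}·(-1)^1·(-1)^1 = -1.
v=5: a=5^2·(≡2), b=5^1·(≡2) mod 5; (2|5)=-1, (2|5)=-1; (−1)^{2·1·2}·(-1)^1·(-1)^2 = -1.
v=17: a=17^1·(≡8), b=17^1·(≡5) mod 17; (8|17)=+1, (5|17)=-1; (−1)^{1·1·8}·(+1)^1·(-1)^1 = -1.
v=3: a=3^0·(≡2), b=3^-2·(≡2) mod 3; (2|3)=-1, (2|3)=-1; (−1)^{0·-2·1}·(-1)^-2·(-1)^0 = +1.
v=7: a=7^0·(≡4), b=7^1·(≡1) mod 7; (4|7)=+1, (1|7)=+1; (−1)^{0·1·3}·(+1)^1·(+1)^0 = +1.
(-8398, -4555915 / ℚ) ramifies at {2, 5, 17, 19, 31, ∞}: a division algebra.

[2, 5, 17, 19, 31, inf]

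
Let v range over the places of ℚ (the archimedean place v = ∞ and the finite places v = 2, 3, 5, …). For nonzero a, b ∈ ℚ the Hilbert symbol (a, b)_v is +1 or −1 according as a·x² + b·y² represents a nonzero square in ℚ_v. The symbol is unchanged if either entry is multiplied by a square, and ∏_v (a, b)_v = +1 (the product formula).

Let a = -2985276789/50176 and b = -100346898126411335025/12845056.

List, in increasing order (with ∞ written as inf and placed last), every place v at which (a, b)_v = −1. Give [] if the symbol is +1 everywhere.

(a, b) ≡ (-304589, -39729) mod (ℚ^×)²; places V = {2, 3, 5, 7, 11, 17, 19, 23, 41, ∞}.
(a,b)_2: α=-10, β=-18; u≡3, v≡7 (mod 8); ε(u)ε(v)=1·1, αω(v)=-10·0, βω(u)=-18·1; sum ≡ 1  ⇒  -1.
(a,b)_7: α=-2, u≡1; β=-2, v≡3 (mod 7); (1|7)=+1, (3|7)=-1; sign (−1)^0·+1^-2·-1^-2 = +1.
(a,b)_3: α=4, u≡1; β=3, v≡2 (mod 3); (1|3)=+1, (2|3)=-1; sign (−1)^0·+1^3·-1^4 = +1.
(a,b)_5: α=0, u≡1; β=2, v≡4 (mod 5); (1|5)=+1, (4|5)=+1; sign (−1)^0·+1^2·+1^0 = +1.
(a,b)_17: α=1, u≡1; β=3, v≡8 (mod 17); (1|17)=+1, (8|17)=+1; sign (−1)^0·+1^3·+1^1 = +1.
(a,b)_∞: sgn(-304589)=−, sgn(-39729)=−, so -1.
(a,b)_11: α=2, u≡3; β=2, v≡1 (mod 11); (3|11)=+1, (1|11)=+1; sign (−1)^0·+1^2·+1^2 = +1.
(a,b)_19: α=1, u≡5; β=3, v≡8 (mod 19); (5|19)=+1, (8|19)=-1; sign (−1)^1·+1^3·-1^1 = +1.
(a,b)_41: α=1, u≡2; β=3, v≡29 (mod 41); (2|41)=+1, (29|41)=-1; sign (−1)^0·+1^3·-1^1 = -1.
(a,b)_23: α=1, u≡10; β=2, v≡7 (mod 23); (10|23)=-1, (7|23)=-1; sign (−1)^0·-1^2·-1^1 = -1.
(-304589, -39729 / ℚ) ramifies at {2, 23, 41, ∞}: a division algebra.

[2, 23, 41, inf]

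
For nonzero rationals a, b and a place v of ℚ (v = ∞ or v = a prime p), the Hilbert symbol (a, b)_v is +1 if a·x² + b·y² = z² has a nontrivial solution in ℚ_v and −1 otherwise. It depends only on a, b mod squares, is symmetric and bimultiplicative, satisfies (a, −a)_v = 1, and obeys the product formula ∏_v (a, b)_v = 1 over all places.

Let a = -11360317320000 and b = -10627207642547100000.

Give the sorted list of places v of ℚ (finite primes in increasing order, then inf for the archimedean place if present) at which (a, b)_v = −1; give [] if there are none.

(a, b) ≡ (-493, -7590) mod (ℚ^×)²; places V = {2, 3, 5, 11, 17, 23, 29, ∞}.
(a,b)_11: α=2, u≡6; β=3, v≡9 (mod 11); (6|11)=-1, (9|11)=+1; sign (−1)^0·-1^3·+1^2 = -1.
(a,b)_5: α=4, u≡3; β=5, v≡3 (mod 5); (3|5)=-1, (3|5)=-1; sign (−1)^0·-1^5·-1^4 = -1.
(a,b)_29: α=1, u≡3; β=2, v≡14 (mod 29); (3|29)=-1, (14|29)=-1; sign (−1)^0·-1^2·-1^1 = -1.
(a,b)_3: α=2, u≡2; β=3, v≡2 (mod 3); (2|3)=-1, (2|3)=-1; sign (−1)^0·-1^3·-1^2 = -1.
(a,b)_17: α=1, u≡7; β=2, v≡15 (mod 17); (7|17)=-1, (15|17)=+1; sign (−1)^0·-1^2·+1^1 = +1.
(a,b)_∞: sgn(-493)=−, sgn(-7590)=−, so -1.
(a,b)_2: α=6, β=5; u≡3, v≡5 (mod 8); ε(u)ε(v)=1·0, αω(v)=6·1, βω(u)=5·1; sum ≡ 1  ⇒  -1.
(a,b)_23: α=2, u≡13; β=3, v≡7 (mod 23); (13|23)=+1, (7|23)=-1; sign (−1)^0·+1^3·-1^2 = +1.
Ram(-493, -7590) = {2, 3, 5, 11, 29, ∞}; no ℚ_2-point on the conic.

[2, 3, 5, 11, 29, inf]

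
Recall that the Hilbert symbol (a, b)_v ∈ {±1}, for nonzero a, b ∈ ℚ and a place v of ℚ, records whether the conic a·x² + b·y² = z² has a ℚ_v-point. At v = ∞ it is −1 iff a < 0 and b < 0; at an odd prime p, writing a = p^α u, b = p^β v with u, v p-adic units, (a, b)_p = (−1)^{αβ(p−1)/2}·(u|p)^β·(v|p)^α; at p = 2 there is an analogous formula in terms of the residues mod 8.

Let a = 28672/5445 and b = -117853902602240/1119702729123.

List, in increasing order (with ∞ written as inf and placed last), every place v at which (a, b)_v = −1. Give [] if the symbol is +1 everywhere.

[2, 3, 5, 7]

Mod squares: a ≡ 35, b ≡ -105. Check v ∈ {∞, 2, 3, 5, 7, 11, 17}.
v=17: a=17^0·(≡2), b=17^-2·(≡5) mod 17; (2|17)=+1, (5|17)=-1; (−1)^{0·-2·8}·(+1)^-2·(-1)^0 = +1.
v=2: v_2(a)=12, v_2(b)=36; units ≡ 3, 7 (mod 8); ε·ε+αω+βω = 1·1+12·0+36·1 ≡ 1  ⇒  (a,b)_2 = -1.
v=3: a=3^-2·(≡2), b=3^-7·(≡1) mod 3; (2|3)=-1, (1|3)=+1; (−1)^{-2·-7·1}·(-1)^-7·(+1)^-2 = -1.
v=∞: 35 > 0 and -105 < 0  ⇒  (a,b)_∞ = +1.
v=7: a=7^1·(≡6), b=7^3·(≡5) mod 7; (6|7)=-1, (5|7)=-1; (−1)^{1·3·3}·(-1)^3·(-1)^1 = -1.
v=11: a=11^-2·(≡6), b=11^-6·(≡4) mod 11; (6|11)=-1, (4|11)=+1; (−1)^{-2·-6·5}·(-1)^-6·(+1)^-2 = +1.
v=5: a=5^-1·(≡3), b=5^1·(≡4) mod 5; (3|5)=-1, (4|5)=+1; (−1)^{-1·1·2}·(-1)^1·(+1)^-1 = -1.
|Ram(35, -105)| = 4, even; anisotropic at {2, 3, 5, 7}.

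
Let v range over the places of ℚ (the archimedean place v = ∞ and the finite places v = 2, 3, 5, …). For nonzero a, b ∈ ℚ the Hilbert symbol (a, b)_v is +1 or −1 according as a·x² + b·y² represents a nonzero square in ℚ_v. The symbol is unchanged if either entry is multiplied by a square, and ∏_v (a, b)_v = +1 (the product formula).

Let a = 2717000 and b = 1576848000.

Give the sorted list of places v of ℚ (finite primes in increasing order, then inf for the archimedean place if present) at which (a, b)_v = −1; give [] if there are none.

(a, b) ≡ (27170, 2730) mod (ℚ^×)²; places V = {2, 3, 5, 7, 11, 13, 19, ∞}.
(a,b)_2: α=3, β=7; u≡1, v≡5 (mod 8); ε(u)ε(v)=0·0, αω(v)=3·1, βω(u)=7·0; sum ≡ 1  ⇒  -1.
(a,b)_13: α=1, u≡12; β=1, v≡7 (mod 13); (12|13)=+1, (7|13)=-1; sign (−1)^0·+1^1·-1^1 = -1.
(a,b)_∞: sgn(27170)=+, sgn(2730)=+, so +1.
(a,b)_3: α=0, u≡2; β=1, v≡1 (mod 3); (2|3)=-1, (1|3)=+1; sign (−1)^0·-1^1·+1^0 = -1.
(a,b)_11: α=1, u≡6; β=0, v≡2 (mod 11); (6|11)=-1, (2|11)=-1; sign (−1)^0·-1^0·-1^1 = -1.
(a,b)_19: α=1, u≡6; β=2, v≡14 (mod 19); (6|19)=+1, (14|19)=-1; sign (−1)^0·+1^2·-1^1 = -1.
(a,b)_7: α=0, u≡6; β=1, v≡3 (mod 7); (6|7)=-1, (3|7)=-1; sign (−1)^0·-1^1·-1^0 = -1.
(a,b)_5: α=3, u≡1; β=3, v≡4 (mod 5); (1|5)=+1, (4|5)=+1; sign (−1)^0·+1^3·+1^3 = +1.
|Ram(27170, 2730)| = 6, even; anisotropic at {2, 3, 7, 11, 13, 19}.

[2, 3, 7, 11, 13, 19]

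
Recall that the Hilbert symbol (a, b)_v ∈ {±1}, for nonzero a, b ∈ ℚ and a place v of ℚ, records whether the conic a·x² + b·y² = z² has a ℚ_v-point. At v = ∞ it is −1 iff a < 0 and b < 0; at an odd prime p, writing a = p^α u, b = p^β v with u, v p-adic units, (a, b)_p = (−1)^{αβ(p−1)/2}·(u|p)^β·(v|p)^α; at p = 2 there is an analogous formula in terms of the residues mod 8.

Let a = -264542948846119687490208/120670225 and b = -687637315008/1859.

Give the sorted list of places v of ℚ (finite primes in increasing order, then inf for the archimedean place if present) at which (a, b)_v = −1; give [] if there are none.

Mod squares: a ≡ -58, b ≡ -103037. Check v ∈ {∞, 2, 3, 5, 7, 11, 13, 17, 19, 29}.
v=2: v_2(a)=5, v_2(b)=6; units ≡ 3, 3 (mod 8); ε·ε+αω+βω = 1·1+5·1+6·1 ≡ 0  ⇒  (a,b)_2 = +1.
v=13: a=13^-6·(≡7), b=13^-2·(≡10) mod 13; (7|13)=-1, (10|13)=+1; (−1)^{-6·-2·6}·(-1)^-2·(+1)^-6 = +1.
v=∞: -58 < 0 and -103037 < 0  ⇒  (a,b)_∞ = -1.
v=3: a=3^8·(≡2), b=3^4·(≡1) mod 3; (2|3)=-1, (1|3)=+1; (−1)^{8·4·1}·(-1)^4·(+1)^8 = +1.
v=29: a=29^3·(≡14), b=29^1·(≡26) mod 29; (14|29)=-1, (26|29)=-1; (−1)^{3·1·14}·(-1)^1·(-1)^3 = +1.
v=5: a=5^-2·(≡3), b=5^0·(≡3) mod 5; (3|5)=-1, (3|5)=-1; (−1)^{-2·0·2}·(-1)^0·(-1)^-2 = +1.
v=19: a=19^2·(≡13), b=19^1·(≡6) mod 19; (13|19)=-1, (6|19)=+1; (−1)^{2·1·9}·(-1)^1·(+1)^2 = -1.
v=7: a=7^2·(≡5), b=7^2·(≡5) mod 7; (5|7)=-1, (5|7)=-1; (−1)^{2·2·3}·(-1)^2·(-1)^2 = +1.
v=11: a=11^2·(≡10), b=11^-1·(≡4) mod 11; (10|11)=-1, (4|11)=+1; (−1)^{2·-1·5}·(-1)^-1·(+1)^2 = -1.
v=17: a=17^6·(≡7), b=17^3·(≡9) mod 17; (7|17)=-1, (9|17)=+1; (−1)^{6·3·8}·(-1)^3·(+1)^6 = -1.
(-58, -103037 / ℚ) ramifies at {11, 17, 19, ∞}: a division algebra.

[11, 17, 19, inf]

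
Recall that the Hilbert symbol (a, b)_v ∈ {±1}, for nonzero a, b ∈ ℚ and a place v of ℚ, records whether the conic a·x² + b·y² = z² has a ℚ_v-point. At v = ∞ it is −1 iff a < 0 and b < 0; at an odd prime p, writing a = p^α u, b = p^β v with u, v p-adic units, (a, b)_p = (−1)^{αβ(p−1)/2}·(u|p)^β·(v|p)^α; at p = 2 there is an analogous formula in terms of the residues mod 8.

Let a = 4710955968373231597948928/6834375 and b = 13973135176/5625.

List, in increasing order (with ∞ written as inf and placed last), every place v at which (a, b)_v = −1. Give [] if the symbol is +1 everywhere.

[13, 17, 31, 43]

Mod squares: a ≡ 5655, b ≡ 589186. Check v ∈ {∞, 2, 3, 5, 7, 11, 13, 17, 29, 31, 43}.
v=13: a=13^3·(≡6), b=13^1·(≡9) mod 13; (6|13)=-1, (9|13)=+1; (−1)^{3·1·6}·(-1)^1·(+1)^3 = -1.
v=∞: 5655 > 0 and 589186 > 0  ⇒  (a,b)_∞ = +1.
v=2: v_2(a)=12, v_2(b)=3; units ≡ 7, 1 (mod 8); ε·ε+αω+βω = 1·0+12·0+3·0 ≡ 0  ⇒  (a,b)_2 = +1.
v=17: a=17^2·(≡6), b=17^1·(≡11) mod 17; (6|17)=-1, (11|17)=-1; (−1)^{2·1·8}·(-1)^1·(-1)^2 = -1.
v=31: a=31^2·(≡21), b=31^1·(≡29) mod 31; (21|31)=-1, (29|31)=-1; (−1)^{2·1·15}·(-1)^1·(-1)^2 = -1.
v=3: a=3^-7·(≡1), b=3^-2·(≡1) mod 3; (1|3)=+1, (1|3)=+1; (−1)^{-7·-2·1}·(+1)^-2·(+1)^-7 = +1.
v=11: a=11^4·(≡5), b=11^2·(≡9) mod 11; (5|11)=+1, (9|11)=+1; (−1)^{4·2·5}·(+1)^2·(+1)^4 = +1.
v=43: a=43^2·(≡19), b=43^1·(≡27) mod 43; (19|43)=-1, (27|43)=-1; (−1)^{2·1·21}·(-1)^1·(-1)^2 = -1.
v=29: a=29^1·(≡15), b=29^0·(≡16) mod 29; (15|29)=-1, (16|29)=+1; (−1)^{1·0·14}·(-1)^0·(+1)^1 = +1.
v=5: a=5^-5·(≡4), b=5^-4·(≡4) mod 5; (4|5)=+1, (4|5)=+1; (−1)^{-5·-4·2}·(+1)^-4·(+1)^-5 = +1.
v=7: a=7^4·(≡6), b=7^2·(≡6) mod 7; (6|7)=-1, (6|7)=-1; (−1)^{4·2·3}·(-1)^2·(-1)^4 = +1.
Ram(5655, 589186) = {13, 17, 31, 43}; no ℚ_13-point on the conic.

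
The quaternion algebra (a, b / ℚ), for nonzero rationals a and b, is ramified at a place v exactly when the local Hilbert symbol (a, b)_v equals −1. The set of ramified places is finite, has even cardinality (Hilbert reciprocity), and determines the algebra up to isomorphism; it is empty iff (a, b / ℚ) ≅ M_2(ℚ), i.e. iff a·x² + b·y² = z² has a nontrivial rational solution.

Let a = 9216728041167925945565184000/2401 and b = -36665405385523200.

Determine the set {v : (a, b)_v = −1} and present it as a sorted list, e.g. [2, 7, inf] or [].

[3, 5, 11, 13]

(a, b) ≡ (36465, -187) mod (ℚ^×)²; places V = {2, 3, 5, 7, 11, 13, 17, ∞}.
(a,b)_11: α=5, u≡5; β=3, v≡3 (mod 11); (5|11)=+1, (3|11)=+1; sign (−1)^1·+1^3·+1^5 = -1.
(a,b)_∞: sgn(36465)=+, sgn(-187)=−, so +1.
(a,b)_2: α=26, β=14; u≡1, v≡5 (mod 8); ε(u)ε(v)=0·0, αω(v)=26·1, βω(u)=14·0; sum ≡ 0  ⇒  +1.
(a,b)_3: α=7, u≡2; β=4, v≡2 (mod 3); (2|3)=-1, (2|3)=-1; sign (−1)^0·-1^4·-1^7 = -1.
(a,b)_13: α=3, u≡10; β=2, v≡5 (mod 13); (10|13)=+1, (5|13)=-1; sign (−1)^0·+1^2·-1^3 = -1.
(a,b)_5: α=3, u≡2; β=2, v≡2 (mod 5); (2|5)=-1, (2|5)=-1; sign (−1)^0·-1^2·-1^3 = -1.
(a,b)_17: α=5, u≡5; β=3, v≡11 (mod 17); (5|17)=-1, (11|17)=-1; sign (−1)^0·-1^3·-1^5 = +1.
(a,b)_7: α=-4, u≡1; β=0, v≡1 (mod 7); (1|7)=+1, (1|7)=+1; sign (−1)^0·+1^0·+1^-4 = +1.
|Ram(36465, -187)| = 4, even; anisotropic at {3, 5, 11, 13}.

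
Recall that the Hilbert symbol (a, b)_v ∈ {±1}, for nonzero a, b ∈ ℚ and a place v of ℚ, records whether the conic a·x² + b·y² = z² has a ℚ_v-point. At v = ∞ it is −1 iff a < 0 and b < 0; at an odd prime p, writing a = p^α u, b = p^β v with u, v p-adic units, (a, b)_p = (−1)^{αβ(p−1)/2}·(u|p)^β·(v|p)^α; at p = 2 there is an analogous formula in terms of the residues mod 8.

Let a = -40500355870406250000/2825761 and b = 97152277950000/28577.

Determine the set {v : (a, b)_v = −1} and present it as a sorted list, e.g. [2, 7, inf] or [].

(a, b) ≡ (-103385, 2635) mod (ℚ^×)²; places V = {2, 3, 5, 7, 13, 17, 23, 29, 31, 41, ∞}.
(a,b)_2: α=4, β=4; u≡7, v≡3 (mod 8); ε(u)ε(v)=1·1, αω(v)=4·1, βω(u)=4·0; sum ≡ 1  ⇒  -1.
(a,b)_13: α=2, u≡3; β=2, v≡9 (mod 13); (3|13)=+1, (9|13)=+1; sign (−1)^0·+1^2·+1^2 = +1.
(a,b)_5: α=9, u≡2; β=5, v≡2 (mod 5); (2|5)=-1, (2|5)=-1; sign (−1)^0·-1^5·-1^9 = +1.
(a,b)_7: α=2, u≡3; β=2, v≡5 (mod 7); (3|7)=-1, (5|7)=-1; sign (−1)^0·-1^2·-1^2 = +1.
(a,b)_23: α=1, u≡8; β=0, v≡18 (mod 23); (8|23)=+1, (18|23)=+1; sign (−1)^0·+1^0·+1^1 = +1.
(a,b)_41: α=-4, u≡26; β=-2, v≡17 (mod 41); (26|41)=-1, (17|41)=-1; sign (−1)^0·-1^-2·-1^-4 = +1.
(a,b)_∞: sgn(-103385)=−, sgn(2635)=+, so +1.
(a,b)_29: α=3, u≡15; β=2, v≡9 (mod 29); (15|29)=-1, (9|29)=+1; sign (−1)^0·-1^2·+1^3 = +1.
(a,b)_17: α=0, u≡1; β=-1, v≡2 (mod 17); (1|17)=+1, (2|17)=+1; sign (−1)^0·+1^-1·+1^0 = +1.
(a,b)_31: α=1, u≡29; β=1, v≡12 (mod 31); (29|31)=-1, (12|31)=-1; sign (−1)^1·-1^1·-1^1 = -1.
(a,b)_3: α=2, u≡1; β=2, v≡1 (mod 3); (1|3)=+1, (1|3)=+1; sign (−1)^0·+1^2·+1^2 = +1.
Ram(-103385, 2635) = {2, 31}; no ℚ_2-point on the conic.

[2, 31]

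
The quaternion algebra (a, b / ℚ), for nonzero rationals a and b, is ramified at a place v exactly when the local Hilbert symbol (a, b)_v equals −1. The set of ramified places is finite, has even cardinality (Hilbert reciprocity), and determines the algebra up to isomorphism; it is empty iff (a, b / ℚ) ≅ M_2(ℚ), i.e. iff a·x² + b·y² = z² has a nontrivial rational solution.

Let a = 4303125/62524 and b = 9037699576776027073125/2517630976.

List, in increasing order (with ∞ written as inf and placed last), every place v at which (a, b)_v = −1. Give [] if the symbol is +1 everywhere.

[5, 29]

(a, b) ≡ (27115, 493) mod (ℚ^×)²; places V = {2, 3, 5, 7, 11, 17, 29, ∞}.
(a,b)_11: α=-1, u≡3; β=6, v≡4 (mod 11); (3|11)=+1, (4|11)=+1; sign (−1)^0·+1^6·+1^-1 = +1.
(a,b)_17: α=1, u≡11; β=3, v≡6 (mod 17); (11|17)=-1, (6|17)=-1; sign (−1)^0·-1^3·-1^1 = +1.
(a,b)_∞: sgn(27115)=+, sgn(493)=+, so +1.
(a,b)_29: α=-1, u≡25; β=5, v≡2 (mod 29); (25|29)=+1, (2|29)=-1; sign (−1)^0·+1^5·-1^-1 = -1.
(a,b)_7: α=-2, u≡4; β=-4, v≡5 (mod 7); (4|7)=+1, (5|7)=-1; sign (−1)^0·+1^-4·-1^-2 = +1.
(a,b)_2: α=-2, β=-20; u≡3, v≡5 (mod 8); ε(u)ε(v)=1·0, αω(v)=-2·1, βω(u)=-20·1; sum ≡ 0  ⇒  +1.
(a,b)_5: α=5, u≡3; β=4, v≡2 (mod 5); (3|5)=-1, (2|5)=-1; sign (−1)^0·-1^4·-1^5 = -1.
(a,b)_3: α=4, u≡1; β=4, v≡1 (mod 3); (1|3)=+1, (1|3)=+1; sign (−1)^0·+1^4·+1^4 = +1.
|Ram(27115, 493)| = 2, even; anisotropic at {5, 29}.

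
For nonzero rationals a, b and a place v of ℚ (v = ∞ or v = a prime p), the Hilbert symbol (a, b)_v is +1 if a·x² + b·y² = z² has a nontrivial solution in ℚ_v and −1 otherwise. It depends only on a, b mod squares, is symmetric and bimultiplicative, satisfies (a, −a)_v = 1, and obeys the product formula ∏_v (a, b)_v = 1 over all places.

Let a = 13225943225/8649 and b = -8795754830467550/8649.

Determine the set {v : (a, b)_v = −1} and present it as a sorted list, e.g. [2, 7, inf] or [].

Mod squares: a ≡ 209, b ≡ -3182. Check v ∈ {∞, 2, 3, 5, 11, 19, 31, 37, 43}.
v=37: a=37^2·(≡5), b=37^3·(≡3) mod 37; (5|37)=-1, (3|37)=+1; (−1)^{2·3·18}·(-1)^3·(+1)^2 = -1.
v=31: a=31^-2·(≡27), b=31^-2·(≡11) mod 31; (27|31)=-1, (11|31)=-1; (−1)^{-2·-2·15}·(-1)^-2·(-1)^-2 = +1.
v=5: a=5^2·(≡1), b=5^2·(≡2) mod 5; (1|5)=+1, (2|5)=-1; (−1)^{2·2·2}·(+1)^2·(-1)^2 = +1.
v=11: a=11^1·(≡7), b=11^2·(≡8) mod 11; (7|11)=-1, (8|11)=-1; (−1)^{1·2·5}·(-1)^2·(-1)^1 = -1.
v=43: a=43^2·(≡3), b=43^3·(≡42) mod 43; (3|43)=-1, (42|43)=-1; (−1)^{2·3·21}·(-1)^3·(-1)^2 = -1.
v=3: a=3^-2·(≡2), b=3^-2·(≡1) mod 3; (2|3)=-1, (1|3)=+1; (−1)^{-2·-2·1}·(-1)^-2·(+1)^-2 = +1.
v=19: a=19^1·(≡4), b=19^2·(≡3) mod 19; (4|19)=+1, (3|19)=-1; (−1)^{1·2·9}·(+1)^2·(-1)^1 = -1.
v=2: v_2(a)=0, v_2(b)=1; units ≡ 1, 1 (mod 8); ε·ε+αω+βω = 0·0+0·0+1·0 ≡ 0  ⇒  (a,b)_2 = +1.
v=∞: 209 > 0 and -3182 < 0  ⇒  (a,b)_∞ = +1.
|Ram(209, -3182)| = 4, even; anisotropic at {11, 19, 37, 43}.

[11, 19, 37, 43]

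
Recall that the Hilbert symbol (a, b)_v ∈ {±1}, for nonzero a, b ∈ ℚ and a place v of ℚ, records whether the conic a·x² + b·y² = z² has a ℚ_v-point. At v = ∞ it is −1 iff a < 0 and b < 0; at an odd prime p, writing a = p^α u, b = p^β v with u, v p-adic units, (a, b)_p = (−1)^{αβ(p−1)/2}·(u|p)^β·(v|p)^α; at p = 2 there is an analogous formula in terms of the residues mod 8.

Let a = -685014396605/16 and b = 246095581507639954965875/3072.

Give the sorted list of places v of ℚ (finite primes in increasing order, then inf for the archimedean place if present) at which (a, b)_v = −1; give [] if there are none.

(a, b) ≡ (-5, 72105) mod (ℚ^×)²; places V = {2, 3, 5, 7, 11, 13, 19, 23, ∞}.
(a,b)_2: α=-4, β=-10; u≡3, v≡1 (mod 8); ε(u)ε(v)=1·0, αω(v)=-4·0, βω(u)=-10·1; sum ≡ 0  ⇒  +1.
(a,b)_5: α=1, u≡4; β=3, v≡1 (mod 5); (4|5)=+1, (1|5)=+1; sign (−1)^0·+1^3·+1^1 = +1.
(a,b)_7: α=2, u≡1; β=4, v≡6 (mod 7); (1|7)=+1, (6|7)=-1; sign (−1)^0·+1^4·-1^2 = +1.
(a,b)_23: α=2, u≡12; β=3, v≡19 (mod 23); (12|23)=+1, (19|23)=-1; sign (−1)^0·+1^3·-1^2 = +1.
(a,b)_3: α=0, u≡1; β=-1, v≡2 (mod 3); (1|3)=+1, (2|3)=-1; sign (−1)^0·+1^-1·-1^0 = +1.
(a,b)_13: α=0, u≡11; β=2, v≡8 (mod 13); (11|13)=-1, (8|13)=-1; sign (−1)^0·-1^2·-1^0 = +1.
(a,b)_19: α=2, u≡3; β=5, v≡10 (mod 19); (3|19)=-1, (10|19)=-1; sign (−1)^0·-1^5·-1^2 = -1.
(a,b)_11: α=4, u≡10; β=5, v≡6 (mod 11); (10|11)=-1, (6|11)=-1; sign (−1)^0·-1^5·-1^4 = -1.
(a,b)_∞: sgn(-5)=−, sgn(72105)=+, so +1.
Ram(-5, 72105) = {11, 19}; no ℚ_11-point on the conic.

[11, 19]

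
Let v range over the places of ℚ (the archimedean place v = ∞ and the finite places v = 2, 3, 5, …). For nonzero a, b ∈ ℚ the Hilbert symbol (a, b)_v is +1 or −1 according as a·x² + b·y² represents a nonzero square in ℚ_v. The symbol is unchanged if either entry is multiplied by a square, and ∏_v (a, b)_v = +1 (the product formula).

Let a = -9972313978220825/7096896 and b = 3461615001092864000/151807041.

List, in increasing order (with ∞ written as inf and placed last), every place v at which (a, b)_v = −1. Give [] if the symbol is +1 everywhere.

[2, 5]

(a, b) ≡ (-17, 110) mod (ℚ^×)²; places V = {2, 3, 5, 7, 11, 17, 19, 37, 43, ∞}.
(a,b)_3: α=-4, u≡1; β=-4, v≡2 (mod 3); (1|3)=+1, (2|3)=-1; sign (−1)^0·+1^-4·-1^-4 = +1.
(a,b)_∞: sgn(-17)=−, sgn(110)=+, so +1.
(a,b)_17: α=1, u≡1; β=2, v≡2 (mod 17); (1|17)=+1, (2|17)=+1; sign (−1)^0·+1^2·+1^1 = +1.
(a,b)_7: α=4, u≡2; β=4, v≡3 (mod 7); (2|7)=+1, (3|7)=-1; sign (−1)^0·+1^4·-1^4 = +1.
(a,b)_43: α=2, u≡26; β=0, v≡10 (mod 43); (26|43)=-1, (10|43)=+1; sign (−1)^0·-1^0·+1^2 = +1.
(a,b)_19: α=2, u≡14; β=0, v≡18 (mod 19); (14|19)=-1, (18|19)=-1; sign (−1)^0·-1^0·-1^2 = +1.
(a,b)_11: α=4, u≡5; β=7, v≡6 (mod 11); (5|11)=+1, (6|11)=-1; sign (−1)^0·+1^7·-1^4 = +1.
(a,b)_5: α=2, u≡2; β=3, v≡2 (mod 5); (2|5)=-1, (2|5)=-1; sign (−1)^0·-1^3·-1^2 = -1.
(a,b)_2: α=-6, β=11; u≡7, v≡7 (mod 8); ε(u)ε(v)=1·1, αω(v)=-6·0, βω(u)=11·0; sum ≡ 1  ⇒  -1.
(a,b)_37: α=-2, u≡31; β=-4, v≡16 (mod 37); (31|37)=-1, (16|37)=+1; sign (−1)^0·-1^-4·+1^-2 = +1.
Ram(-17, 110) = {2, 5}; no ℚ_2-point on the conic.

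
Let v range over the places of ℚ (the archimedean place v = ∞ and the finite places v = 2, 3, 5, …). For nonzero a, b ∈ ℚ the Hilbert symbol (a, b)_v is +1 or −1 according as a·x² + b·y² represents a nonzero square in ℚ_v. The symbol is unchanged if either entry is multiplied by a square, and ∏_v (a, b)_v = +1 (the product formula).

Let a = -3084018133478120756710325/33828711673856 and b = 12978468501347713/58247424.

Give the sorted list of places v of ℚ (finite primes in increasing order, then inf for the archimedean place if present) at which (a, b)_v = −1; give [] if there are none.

(a, b) ≡ (-9325327, 187354297) mod (ℚ^×)²; places V = {2, 3, 5, 7, 11, 13, 17, 23, 29, 31, 37, 41, 47, 53, ∞}.
(a,b)_13: α=2, u≡2; β=1, v≡10 (mod 13); (2|13)=-1, (10|13)=+1; sign (−1)^0·-1^1·+1^2 = -1.
(a,b)_47: α=-2, u≡12; β=0, v≡45 (mod 47); (12|47)=+1, (45|47)=-1; sign (−1)^0·+1^0·-1^-2 = +1.
(a,b)_37: α=2, u≡29; β=0, v≡35 (mod 37); (29|37)=-1, (35|37)=-1; sign (−1)^0·-1^0·-1^2 = +1.
(a,b)_∞: sgn(-9325327)=−, sgn(187354297)=+, so +1.
(a,b)_53: α=-2, u≡2; β=-2, v≡12 (mod 53); (2|53)=-1, (12|53)=-1; sign (−1)^0·-1^-2·-1^-2 = +1.
(a,b)_11: α=-3, u≡6; β=0, v≡3 (mod 11); (6|11)=-1, (3|11)=+1; sign (−1)^0·-1^0·+1^-3 = +1.
(a,b)_31: α=1, u≡8; β=1, v≡1 (mod 31); (8|31)=+1, (1|31)=+1; sign (−1)^1·+1^1·+1^1 = -1.
(a,b)_7: α=0, u≡6; β=2, v≡1 (mod 7); (6|7)=-1, (1|7)=+1; sign (−1)^0·-1^2·+1^0 = +1.
(a,b)_29: α=5, u≡2; β=3, v≡3 (mod 29); (2|29)=-1, (3|29)=-1; sign (−1)^0·-1^3·-1^5 = +1.
(a,b)_5: α=2, u≡2; β=0, v≡2 (mod 5); (2|5)=-1, (2|5)=-1; sign (−1)^0·-1^0·-1^2 = +1.
(a,b)_2: α=-12, β=-8; u≡1, v≡1 (mod 8); ε(u)ε(v)=0·0, αω(v)=-12·0, βω(u)=-8·0; sum ≡ 0  ⇒  +1.
(a,b)_17: α=0, u≡10; β=1, v≡8 (mod 17); (10|17)=-1, (8|17)=+1; sign (−1)^0·-1^1·+1^0 = -1.
(a,b)_23: α=3, u≡3; β=1, v≡19 (mod 23); (3|23)=+1, (19|23)=-1; sign (−1)^1·+1^1·-1^3 = +1.
(a,b)_3: α=0, u≡2; β=-4, v≡1 (mod 3); (2|3)=-1, (1|3)=+1; sign (−1)^0·-1^-4·+1^0 = +1.
(a,b)_41: α=3, u≡16; β=3, v≡14 (mod 41); (16|41)=+1, (14|41)=-1; sign (−1)^0·+1^3·-1^3 = -1.
(-9325327, 187354297 / ℚ) ramifies at {13, 17, 31, 41}: a division algebra.

[13, 17, 31, 41]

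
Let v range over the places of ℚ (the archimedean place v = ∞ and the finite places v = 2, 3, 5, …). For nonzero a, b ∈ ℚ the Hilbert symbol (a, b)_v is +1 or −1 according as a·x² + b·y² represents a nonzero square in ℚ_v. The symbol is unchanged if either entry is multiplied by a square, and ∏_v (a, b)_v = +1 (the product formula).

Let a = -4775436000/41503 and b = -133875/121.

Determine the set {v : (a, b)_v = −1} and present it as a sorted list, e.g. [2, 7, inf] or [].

[2, 3, 17, inf]

(a, b) ≡ (-3570, -595) mod (ℚ^×)²; places V = {2, 3, 5, 7, 11, 17, ∞}.
(a,b)_11: α=-2, u≡3; β=-2, v≡6 (mod 11); (3|11)=+1, (6|11)=-1; sign (−1)^0·+1^-2·-1^-2 = +1.
(a,b)_∞: sgn(-3570)=−, sgn(-595)=−, so -1.
(a,b)_2: α=5, β=0; u≡7, v≡5 (mod 8); ε(u)ε(v)=1·0, αω(v)=5·1, βω(u)=0·0; sum ≡ 1  ⇒  -1.
(a,b)_3: α=5, u≡1; β=2, v≡2 (mod 3); (1|3)=+1, (2|3)=-1; sign (−1)^0·+1^2·-1^5 = -1.
(a,b)_17: α=3, u≡10; β=1, v≡15 (mod 17); (10|17)=-1, (15|17)=+1; sign (−1)^0·-1^1·+1^3 = -1.
(a,b)_7: α=-3, u≡4; β=1, v≡3 (mod 7); (4|7)=+1, (3|7)=-1; sign (−1)^1·+1^1·-1^-3 = +1.
(a,b)_5: α=3, u≡4; β=3, v≡4 (mod 5); (4|5)=+1, (4|5)=+1; sign (−1)^0·+1^3·+1^3 = +1.
(-3570, -595 / ℚ) ramifies at {2, 3, 17, ∞}: a division algebra.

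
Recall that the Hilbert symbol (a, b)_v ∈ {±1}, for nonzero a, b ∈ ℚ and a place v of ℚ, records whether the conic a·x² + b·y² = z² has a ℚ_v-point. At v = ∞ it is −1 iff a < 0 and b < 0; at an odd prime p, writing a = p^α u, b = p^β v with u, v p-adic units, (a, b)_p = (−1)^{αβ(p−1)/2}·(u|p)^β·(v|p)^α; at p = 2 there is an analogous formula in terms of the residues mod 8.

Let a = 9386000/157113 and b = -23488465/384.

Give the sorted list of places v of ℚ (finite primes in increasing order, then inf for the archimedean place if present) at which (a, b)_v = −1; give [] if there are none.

[3, 5, 7, 11]

Mod squares: a ≡ 2145, b ≡ -2310. Check v ∈ {∞, 2, 3, 5, 7, 11, 13, 19, 23}.
v=23: a=23^-2·(≡12), b=23^0·(≡2) mod 23; (12|23)=+1, (2|23)=+1; (−1)^{-2·0·11}·(+1)^0·(+1)^-2 = +1.
v=13: a=13^1·(≡4), b=13^2·(≡9) mod 13; (4|13)=+1, (9|13)=+1; (−1)^{1·2·6}·(+1)^2·(+1)^1 = +1.
v=∞: 2145 > 0 and -2310 < 0  ⇒  (a,b)_∞ = +1.
v=7: a=7^0·(≡3), b=7^1·(≡3) mod 7; (3|7)=-1, (3|7)=-1; (−1)^{0·1·3}·(-1)^1·(-1)^0 = -1.
v=2: v_2(a)=4, v_2(b)=-7; units ≡ 1, 5 (mod 8); ε·ε+αω+βω = 0·0+4·1+-7·0 ≡ 0  ⇒  (a,b)_2 = +1.
v=19: a=19^2·(≡4), b=19^2·(≡12) mod 19; (4|19)=+1, (12|19)=-1; (−1)^{2·2·9}·(+1)^2·(-1)^2 = +1.
v=11: a=11^-1·(≡6), b=11^1·(≡6) mod 11; (6|11)=-1, (6|11)=-1; (−1)^{-1·1·5}·(-1)^1·(-1)^-1 = -1.
v=5: a=5^3·(≡1), b=5^1·(≡3) mod 5; (1|5)=+1, (3|5)=-1; (−1)^{3·1·2}·(+1)^1·(-1)^3 = -1.
v=3: a=3^-3·(≡1), b=3^-1·(≡1) mod 3; (1|3)=+1, (1|3)=+1; (−1)^{-3·-1·1}·(+1)^-1·(+1)^-3 = -1.
Ram(2145, -2310) = {3, 5, 7, 11}; no ℚ_3-point on the conic.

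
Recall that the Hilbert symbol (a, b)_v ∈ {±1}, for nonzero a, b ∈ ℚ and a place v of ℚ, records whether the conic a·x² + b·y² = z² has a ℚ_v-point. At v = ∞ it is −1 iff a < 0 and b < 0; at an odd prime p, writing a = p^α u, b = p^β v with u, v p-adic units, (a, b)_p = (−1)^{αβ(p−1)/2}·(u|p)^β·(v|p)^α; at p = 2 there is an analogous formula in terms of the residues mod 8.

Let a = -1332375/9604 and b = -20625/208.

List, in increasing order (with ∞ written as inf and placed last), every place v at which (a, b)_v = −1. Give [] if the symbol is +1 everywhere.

[3, 13, 19, inf]

Mod squares: a ≡ -53295, b ≡ -429. Check v ∈ {∞, 2, 3, 5, 7, 11, 13, 17, 19}.
v=13: a=13^0·(≡6), b=13^-1·(≡2) mod 13; (6|13)=-1, (2|13)=-1; (−1)^{0·-1·6}·(-1)^-1·(-1)^0 = -1.
v=2: v_2(a)=-2, v_2(b)=-4; units ≡ 1, 3 (mod 8); ε·ε+αω+βω = 0·1+-2·1+-4·0 ≡ 0  ⇒  (a,b)_2 = +1.
v=3: a=3^1·(≡1), b=3^1·(≡1) mod 3; (1|3)=+1, (1|3)=+1; (−1)^{1·1·1}·(+1)^1·(+1)^1 = -1.
v=∞: -53295 < 0 and -429 < 0  ⇒  (a,b)_∞ = -1.
v=19: a=19^1·(≡11), b=19^0·(≡10) mod 19; (11|19)=+1, (10|19)=-1; (−1)^{1·0·9}·(+1)^0·(-1)^1 = -1.
v=7: a=7^-4·(≡3), b=7^0·(≡5) mod 7; (3|7)=-1, (5|7)=-1; (−1)^{-4·0·3}·(-1)^0·(-1)^-4 = +1.
v=11: a=11^1·(≡7), b=11^1·(≡5) mod 11; (7|11)=-1, (5|11)=+1; (−1)^{1·1·5}·(-1)^1·(+1)^1 = +1.
v=5: a=5^3·(≡4), b=5^4·(≡4) mod 5; (4|5)=+1, (4|5)=+1; (−1)^{3·4·2}·(+1)^4·(+1)^3 = +1.
v=17: a=17^1·(≡5), b=17^0·(≡16) mod 17; (5|17)=-1, (16|17)=+1; (−1)^{1·0·8}·(-1)^0·(+1)^1 = +1.
(-53295, -429 / ℚ) ramifies at {3, 13, 19, ∞}: a division algebra.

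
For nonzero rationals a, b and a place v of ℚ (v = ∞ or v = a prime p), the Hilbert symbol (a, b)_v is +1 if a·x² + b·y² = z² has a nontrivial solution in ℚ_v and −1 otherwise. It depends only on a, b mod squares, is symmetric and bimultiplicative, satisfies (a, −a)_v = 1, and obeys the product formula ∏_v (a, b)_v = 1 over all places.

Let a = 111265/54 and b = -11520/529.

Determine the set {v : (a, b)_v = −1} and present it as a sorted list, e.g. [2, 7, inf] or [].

[5, 11]

Mod squares: a ≡ 2310, b ≡ -5. Check v ∈ {∞, 2, 3, 5, 7, 11, 17, 23}.
v=2: v_2(a)=-1, v_2(b)=8; units ≡ 3, 3 (mod 8); ε·ε+αω+βω = 1·1+-1·1+8·1 ≡ 0  ⇒  (a,b)_2 = +1.
v=3: a=3^-3·(≡2), b=3^2·(≡1) mod 3; (2|3)=-1, (1|3)=+1; (−1)^{-3·2·1}·(-1)^2·(+1)^-3 = +1.
v=17: a=17^2·(≡15), b=17^0·(≡3) mod 17; (15|17)=+1, (3|17)=-1; (−1)^{2·0·8}·(+1)^0·(-1)^2 = +1.
v=11: a=11^1·(≡5), b=11^0·(≡8) mod 11; (5|11)=+1, (8|11)=-1; (−1)^{1·0·5}·(+1)^0·(-1)^1 = -1.
v=∞: 2310 > 0 and -5 < 0  ⇒  (a,b)_∞ = +1.
v=7: a=7^1·(≡1), b=7^0·(≡4) mod 7; (1|7)=+1, (4|7)=+1; (−1)^{1·0·3}·(+1)^0·(+1)^1 = +1.
v=5: a=5^1·(≡2), b=5^1·(≡4) mod 5; (2|5)=-1, (4|5)=+1; (−1)^{1·1·2}·(-1)^1·(+1)^1 = -1.
v=23: a=23^0·(≡19), b=23^-2·(≡3) mod 23; (19|23)=-1, (3|23)=+1; (−1)^{0·-2·11}·(-1)^-2·(+1)^0 = +1.
|Ram(2310, -5)| = 2, even; anisotropic at {5, 11}.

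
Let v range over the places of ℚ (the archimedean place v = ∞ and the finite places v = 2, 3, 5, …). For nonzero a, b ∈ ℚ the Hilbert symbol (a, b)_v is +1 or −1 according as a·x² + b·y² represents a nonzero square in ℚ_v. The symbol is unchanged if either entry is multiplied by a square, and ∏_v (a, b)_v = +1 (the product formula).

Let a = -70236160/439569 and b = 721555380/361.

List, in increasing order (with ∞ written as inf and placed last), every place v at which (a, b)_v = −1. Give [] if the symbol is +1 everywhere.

[2, 5, 7, 13, 19, 31]

Mod squares: a ≡ -190, b ≡ 409045. Check v ∈ {∞, 2, 3, 5, 7, 13, 17, 19, 29, 31}.
v=29: a=29^0·(≡28), b=29^1·(≡27) mod 29; (28|29)=+1, (27|29)=-1; (−1)^{0·1·14}·(+1)^1·(-1)^0 = +1.
v=19: a=19^3·(≡5), b=19^-2·(≡18) mod 19; (5|19)=+1, (18|19)=-1; (−1)^{3·-2·9}·(+1)^-2·(-1)^3 = -1.
v=17: a=17^-2·(≡11), b=17^0·(≡9) mod 17; (11|17)=-1, (9|17)=+1; (−1)^{-2·0·8}·(-1)^0·(+1)^-2 = +1.
v=7: a=7^0·(≡5), b=7^3·(≡5) mod 7; (5|7)=-1, (5|7)=-1; (−1)^{0·3·3}·(-1)^3·(-1)^0 = -1.
v=3: a=3^-2·(≡2), b=3^2·(≡1) mod 3; (2|3)=-1, (1|3)=+1; (−1)^{-2·2·1}·(-1)^2·(+1)^-2 = +1.
v=∞: -190 < 0 and 409045 > 0  ⇒  (a,b)_∞ = +1.
v=2: v_2(a)=11, v_2(b)=2; units ≡ 1, 5 (mod 8); ε·ε+αω+βω = 0·0+11·1+2·0 ≡ 1  ⇒  (a,b)_2 = -1.
v=13: a=13^-2·(≡6), b=13^1·(≡11) mod 13; (6|13)=-1, (11|13)=-1; (−1)^{-2·1·6}·(-1)^1·(-1)^-2 = -1.
v=5: a=5^1·(≡2), b=5^1·(≡1) mod 5; (2|5)=-1, (1|5)=+1; (−1)^{1·1·2}·(-1)^1·(+1)^1 = -1.
v=31: a=31^0·(≡27), b=31^1·(≡28) mod 31; (27|31)=-1, (28|31)=+1; (−1)^{0·1·15}·(-1)^1·(+1)^0 = -1.
|Ram(-190, 409045)| = 6, even; anisotropic at {2, 5, 7, 13, 19, 31}.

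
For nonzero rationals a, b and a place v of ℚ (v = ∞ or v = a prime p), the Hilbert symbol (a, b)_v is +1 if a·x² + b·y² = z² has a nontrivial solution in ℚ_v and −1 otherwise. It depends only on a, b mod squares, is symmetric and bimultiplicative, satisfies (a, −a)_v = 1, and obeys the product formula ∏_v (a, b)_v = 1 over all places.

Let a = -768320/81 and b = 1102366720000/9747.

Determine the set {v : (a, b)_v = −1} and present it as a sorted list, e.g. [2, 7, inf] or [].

Mod squares: a ≡ -5, b ≡ 39. Check v ∈ {∞, 2, 3, 5, 7, 13, 19}.
v=∞: -5 < 0 and 39 > 0  ⇒  (a,b)_∞ = +1.
v=2: v_2(a)=6, v_2(b)=14; units ≡ 3, 7 (mod 8); ε·ε+αω+βω = 1·1+6·0+14·1 ≡ 1  ⇒  (a,b)_2 = -1.
v=3: a=3^-4·(≡1), b=3^-3·(≡1) mod 3; (1|3)=+1, (1|3)=+1; (−1)^{-4·-3·1}·(+1)^-3·(+1)^-4 = +1.
v=7: a=7^4·(≡4), b=7^2·(≡2) mod 7; (4|7)=+1, (2|7)=+1; (−1)^{4·2·3}·(+1)^2·(+1)^4 = +1.
v=19: a=19^0·(≡8), b=19^-2·(≡11) mod 19; (8|19)=-1, (11|19)=+1; (−1)^{0·-2·9}·(-1)^-2·(+1)^0 = +1.
v=13: a=13^0·(≡2), b=13^3·(≡4) mod 13; (2|13)=-1, (4|13)=+1; (−1)^{0·3·6}·(-1)^3·(+1)^0 = -1.
v=5: a=5^1·(≡1), b=5^4·(≡1) mod 5; (1|5)=+1, (1|5)=+1; (−1)^{1·4·2}·(+1)^4·(+1)^1 = +1.
(-5, 39 / ℚ) ramifies at {2, 13}: a division algebra.

[2, 13]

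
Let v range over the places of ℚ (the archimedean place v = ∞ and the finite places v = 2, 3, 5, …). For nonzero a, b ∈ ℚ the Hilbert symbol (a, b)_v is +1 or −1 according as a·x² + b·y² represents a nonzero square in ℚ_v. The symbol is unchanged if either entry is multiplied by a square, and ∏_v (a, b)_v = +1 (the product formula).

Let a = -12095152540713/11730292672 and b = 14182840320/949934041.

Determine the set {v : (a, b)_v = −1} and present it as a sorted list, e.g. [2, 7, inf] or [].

Mod squares: a ≡ -399, b ≡ 6270. Check v ∈ {∞, 2, 3, 5, 7, 11, 17, 19, 37, 43, 47}.
v=∞: -399 < 0 and 6270 > 0  ⇒  (a,b)_∞ = +1.
v=5: a=5^0·(≡1), b=5^1·(≡4) mod 5; (1|5)=+1, (4|5)=+1; (−1)^{0·1·2}·(+1)^1·(+1)^0 = +1.
v=7: a=7^-3·(≡5), b=7^-4·(≡5) mod 7; (5|7)=-1, (5|7)=-1; (−1)^{-3·-4·3}·(-1)^-4·(-1)^-3 = -1.
v=47: a=47^2·(≡27), b=47^2·(≡33) mod 47; (27|47)=+1, (33|47)=-1; (−1)^{2·2·23}·(+1)^2·(-1)^2 = +1.
v=11: a=11^4·(≡2), b=11^1·(≡4) mod 11; (2|11)=-1, (4|11)=+1; (−1)^{4·1·5}·(-1)^1·(+1)^4 = -1.
v=43: a=43^-2·(≡35), b=43^0·(≡24) mod 43; (35|43)=+1, (24|43)=+1; (−1)^{-2·0·21}·(+1)^0·(+1)^-2 = +1.
v=37: a=37^0·(≡14), b=37^-2·(≡22) mod 37; (14|37)=-1, (22|37)=-1; (−1)^{0·-2·18}·(-1)^-2·(-1)^0 = +1.
v=2: v_2(a)=-6, v_2(b)=11; units ≡ 1, 7 (mod 8); ε·ε+αω+βω = 0·1+-6·0+11·0 ≡ 0  ⇒  (a,b)_2 = +1.
v=19: a=19^1·(≡7), b=19^1·(≡7) mod 19; (7|19)=+1, (7|19)=+1; (−1)^{1·1·9}·(+1)^1·(+1)^1 = -1.
v=17: a=17^-2·(≡8), b=17^-2·(≡6) mod 17; (8|17)=+1, (6|17)=-1; (−1)^{-2·-2·8}·(+1)^-2·(-1)^-2 = +1.
v=3: a=3^9·(≡2), b=3^1·(≡2) mod 3; (2|3)=-1, (2|3)=-1; (−1)^{9·1·1}·(-1)^1·(-1)^9 = -1.
Ram(-399, 6270) = {3, 7, 11, 19}; no ℚ_3-point on the conic.

[3, 7, 11, 19]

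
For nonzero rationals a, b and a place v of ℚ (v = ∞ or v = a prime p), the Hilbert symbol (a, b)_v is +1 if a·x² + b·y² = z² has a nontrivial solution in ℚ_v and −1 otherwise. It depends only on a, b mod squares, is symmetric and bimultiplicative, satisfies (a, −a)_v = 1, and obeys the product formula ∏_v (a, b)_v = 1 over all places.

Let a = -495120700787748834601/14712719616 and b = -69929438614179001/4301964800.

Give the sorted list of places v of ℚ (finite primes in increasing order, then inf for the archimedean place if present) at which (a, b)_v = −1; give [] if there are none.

[11, 19, 31, inf]

Mod squares: a ≡ -9889, b ≡ -38. Check v ∈ {∞, 2, 3, 5, 7, 11, 13, 17, 19, 29, 31}.
v=2: v_2(a)=-8, v_2(b)=-9; units ≡ 7, 5 (mod 8); ε·ε+αω+βω = 1·0+-8·1+-9·0 ≡ 0  ⇒  (a,b)_2 = +1.
v=31: a=31^3·(≡23), b=31^2·(≡27) mod 31; (23|31)=-1, (27|31)=-1; (−1)^{3·2·15}·(-1)^2·(-1)^3 = -1.
v=13: a=13^0·(≡12), b=13^2·(≡4) mod 13; (12|13)=+1, (4|13)=+1; (−1)^{0·2·6}·(+1)^2·(+1)^0 = +1.
v=5: a=5^0·(≡4), b=5^-2·(≡2) mod 5; (4|5)=+1, (2|5)=-1; (−1)^{0·-2·2}·(+1)^-2·(-1)^0 = +1.
v=29: a=29^3·(≡9), b=29^2·(≡1) mod 29; (9|29)=+1, (1|29)=+1; (−1)^{3·2·14}·(+1)^2·(+1)^3 = +1.
v=17: a=17^2·(≡14), b=17^2·(≡2) mod 17; (14|17)=-1, (2|17)=+1; (−1)^{2·2·8}·(-1)^2·(+1)^2 = +1.
v=7: a=7^-2·(≡1), b=7^-2·(≡1) mod 7; (1|7)=+1, (1|7)=+1; (−1)^{-2·-2·3}·(+1)^-2·(+1)^-2 = +1.
v=11: a=11^9·(≡4), b=11^6·(≡2) mod 11; (4|11)=+1, (2|11)=-1; (−1)^{9·6·5}·(+1)^6·(-1)^9 = -1.
v=19: a=19^-4·(≡14), b=19^-3·(≡6) mod 19; (14|19)=-1, (6|19)=+1; (−1)^{-4·-3·9}·(-1)^-3·(+1)^-4 = -1.
v=∞: -9889 < 0 and -38 < 0  ⇒  (a,b)_∞ = -1.
v=3: a=3^-2·(≡2), b=3^0·(≡1) mod 3; (2|3)=-1, (1|3)=+1; (−1)^{-2·0·1}·(-1)^0·(+1)^-2 = +1.
(-9889, -38 / ℚ) ramifies at {11, 19, 31, ∞}: a division algebra.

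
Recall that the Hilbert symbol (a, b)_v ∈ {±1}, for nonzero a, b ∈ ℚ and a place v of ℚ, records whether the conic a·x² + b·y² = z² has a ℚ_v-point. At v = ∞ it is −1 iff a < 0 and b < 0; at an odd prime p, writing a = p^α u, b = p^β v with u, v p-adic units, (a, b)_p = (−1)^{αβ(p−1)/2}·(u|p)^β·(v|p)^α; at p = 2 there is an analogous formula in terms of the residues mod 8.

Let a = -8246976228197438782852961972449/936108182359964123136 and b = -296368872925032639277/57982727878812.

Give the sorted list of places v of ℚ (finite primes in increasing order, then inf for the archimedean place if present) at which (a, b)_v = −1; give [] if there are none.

[23, inf]

(a, b) ≡ (-1729, -299) mod (ℚ^×)²; places V = {2, 3, 7, 11, 13, 19, 23, 41, ∞}.
(a,b)_∞: sgn(-1729)=−, sgn(-299)=−, so -1.
(a,b)_2: α=-22, β=-2; u≡7, v≡5 (mod 8); ε(u)ε(v)=1·0, αω(v)=-22·1, βω(u)=-2·0; sum ≡ 0  ⇒  +1.
(a,b)_7: α=19, u≡5; β=10, v≡4 (mod 7); (5|7)=-1, (4|7)=+1; sign (−1)^0·-1^10·+1^19 = +1.
(a,b)_41: α=2, u≡3; β=4, v≡14 (mod 41); (3|41)=-1, (14|41)=-1; sign (−1)^0·-1^4·-1^2 = +1.
(a,b)_11: α=-2, u≡3; β=-4, v≡4 (mod 11); (3|11)=+1, (4|11)=+1; sign (−1)^0·+1^-4·+1^-2 = +1.
(a,b)_3: α=-20, u≡2; β=-16, v≡1 (mod 3); (2|3)=-1, (1|3)=+1; sign (−1)^0·-1^-16·+1^-20 = +1.
(a,b)_19: α=3, u≡1; β=0, v≡11 (mod 19); (1|19)=+1, (11|19)=+1; sign (−1)^0·+1^0·+1^3 = +1.
(a,b)_13: α=7, u≡1; β=5, v≡3 (mod 13); (1|13)=+1, (3|13)=+1; sign (−1)^0·+1^5·+1^7 = +1.
(a,b)_23: α=-2, u≡10; β=-1, v≡5 (mod 23); (10|23)=-1, (5|23)=-1; sign (−1)^0·-1^-1·-1^-2 = -1.
Ram(-1729, -299) = {23, ∞}; no ℚ_23-point on the conic.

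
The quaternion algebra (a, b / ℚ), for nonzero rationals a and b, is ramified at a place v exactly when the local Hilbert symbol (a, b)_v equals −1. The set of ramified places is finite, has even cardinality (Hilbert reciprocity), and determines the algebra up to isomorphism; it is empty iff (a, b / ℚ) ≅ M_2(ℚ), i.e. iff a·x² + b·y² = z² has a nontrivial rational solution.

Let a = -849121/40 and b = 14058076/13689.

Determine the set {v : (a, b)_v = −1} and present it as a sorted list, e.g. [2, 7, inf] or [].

(a, b) ≡ (-173290, 1591) mod (ℚ^×)²; places V = {2, 3, 5, 7, 13, 31, 37, 43, 47, ∞}.
(a,b)_13: α=1, u≡8; β=-2, v≡2 (mod 13); (8|13)=-1, (2|13)=-1; sign (−1)^0·-1^-2·-1^1 = -1.
(a,b)_43: α=1, u≡32; β=1, v≡26 (mod 43); (32|43)=-1, (26|43)=-1; sign (−1)^1·-1^1·-1^1 = -1.
(a,b)_31: α=1, u≡29; β=0, v≡4 (mod 31); (29|31)=-1, (4|31)=+1; sign (−1)^0·-1^0·+1^1 = +1.
(a,b)_2: α=-3, β=2; u≡3, v≡7 (mod 8); ε(u)ε(v)=1·1, αω(v)=-3·0, βω(u)=2·1; sum ≡ 1  ⇒  -1.
(a,b)_5: α=-1, u≡3; β=0, v≡4 (mod 5); (3|5)=-1, (4|5)=+1; sign (−1)^0·-1^0·+1^-1 = +1.
(a,b)_37: α=0, u≡22; β=1, v≡5 (mod 37); (22|37)=-1, (5|37)=-1; sign (−1)^0·-1^1·-1^0 = -1.
(a,b)_3: α=0, u≡2; β=-4, v≡1 (mod 3); (2|3)=-1, (1|3)=+1; sign (−1)^0·-1^-4·+1^0 = +1.
(a,b)_47: α=0, u≡43; β=2, v≡29 (mod 47); (43|47)=-1, (29|47)=-1; sign (−1)^0·-1^2·-1^0 = +1.
(a,b)_7: α=2, u≡2; β=0, v≡1 (mod 7); (2|7)=+1, (1|7)=+1; sign (−1)^0·+1^0·+1^2 = +1.
(a,b)_∞: sgn(-173290)=−, sgn(1591)=+, so +1.
Ram(-173290, 1591) = {2, 13, 37, 43}; no ℚ_2-point on the conic.

[2, 13, 37, 43]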